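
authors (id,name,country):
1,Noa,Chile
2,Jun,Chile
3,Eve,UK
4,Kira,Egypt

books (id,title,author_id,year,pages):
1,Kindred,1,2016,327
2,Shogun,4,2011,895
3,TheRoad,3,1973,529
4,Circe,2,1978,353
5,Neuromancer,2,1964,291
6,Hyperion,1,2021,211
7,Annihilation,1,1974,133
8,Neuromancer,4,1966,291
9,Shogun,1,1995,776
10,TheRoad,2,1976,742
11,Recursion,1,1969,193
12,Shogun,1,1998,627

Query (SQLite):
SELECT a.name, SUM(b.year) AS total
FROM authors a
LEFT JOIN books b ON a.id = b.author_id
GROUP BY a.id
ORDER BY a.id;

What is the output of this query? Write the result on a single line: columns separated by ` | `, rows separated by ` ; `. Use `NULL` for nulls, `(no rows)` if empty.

Noa | 11973 ; Jun | 5918 ; Eve | 1973 ; Kira | 3977

LEFT JOIN keeps every authors row; unmatched ones get NULL for books columns.
Group by authors.id and compute SUM(b.year). SUM over an all-NULL group is NULL.
  1: ids {1, 6, 7, 9, 11, 12} → SUM(b.year)=11973
  2: ids {4, 5, 10} → SUM(b.year)=5918
  3: ids {3} → SUM(b.year)=1973
  4: ids {2, 8} → SUM(b.year)=3977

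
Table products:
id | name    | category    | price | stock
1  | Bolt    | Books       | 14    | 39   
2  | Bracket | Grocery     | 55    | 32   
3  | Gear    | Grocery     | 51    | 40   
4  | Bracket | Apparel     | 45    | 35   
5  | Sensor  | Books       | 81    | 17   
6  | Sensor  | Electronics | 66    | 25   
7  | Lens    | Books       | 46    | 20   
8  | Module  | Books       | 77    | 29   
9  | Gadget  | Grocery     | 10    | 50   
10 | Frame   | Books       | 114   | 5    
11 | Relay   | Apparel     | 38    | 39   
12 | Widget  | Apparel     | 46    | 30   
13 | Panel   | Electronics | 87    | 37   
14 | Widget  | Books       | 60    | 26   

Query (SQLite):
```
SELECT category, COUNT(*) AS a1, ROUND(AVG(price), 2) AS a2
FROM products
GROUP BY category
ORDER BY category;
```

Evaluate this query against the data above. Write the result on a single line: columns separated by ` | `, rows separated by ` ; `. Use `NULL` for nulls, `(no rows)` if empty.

Apparel | 3 | 43 ; Books | 6 | 65.33 ; Electronics | 2 | 76.5 ; Grocery | 3 | 38.67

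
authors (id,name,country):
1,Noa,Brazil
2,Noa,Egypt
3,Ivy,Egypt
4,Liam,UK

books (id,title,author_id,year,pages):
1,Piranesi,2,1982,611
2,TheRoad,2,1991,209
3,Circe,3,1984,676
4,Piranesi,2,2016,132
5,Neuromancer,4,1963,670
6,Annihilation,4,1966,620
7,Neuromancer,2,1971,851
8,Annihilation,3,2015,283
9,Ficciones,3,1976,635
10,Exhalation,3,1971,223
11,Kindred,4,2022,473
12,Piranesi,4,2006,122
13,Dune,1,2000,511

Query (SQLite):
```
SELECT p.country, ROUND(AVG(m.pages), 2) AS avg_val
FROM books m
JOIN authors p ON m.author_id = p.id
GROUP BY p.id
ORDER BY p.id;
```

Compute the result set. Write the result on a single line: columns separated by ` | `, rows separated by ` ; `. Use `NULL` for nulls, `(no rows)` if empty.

Brazil | 511 ; Egypt | 450.75 ; Egypt | 454.25 ; UK | 471.25

Join each books row to its authors via author_id.
Group joined rows by authors.id; compute ROUND(AVG(m.pages), 2) per group.
  1: ids {13} → ROUND(AVG(m.pages), 2)=511
  2: ids {1, 2, 4, 7} → ROUND(AVG(m.pages), 2)=450.75
  3: ids {3, 8, 9, 10} → ROUND(AVG(m.pages), 2)=454.25
  4: ids {5, 6, 11, 12} → ROUND(AVG(m.pages), 2)=471.25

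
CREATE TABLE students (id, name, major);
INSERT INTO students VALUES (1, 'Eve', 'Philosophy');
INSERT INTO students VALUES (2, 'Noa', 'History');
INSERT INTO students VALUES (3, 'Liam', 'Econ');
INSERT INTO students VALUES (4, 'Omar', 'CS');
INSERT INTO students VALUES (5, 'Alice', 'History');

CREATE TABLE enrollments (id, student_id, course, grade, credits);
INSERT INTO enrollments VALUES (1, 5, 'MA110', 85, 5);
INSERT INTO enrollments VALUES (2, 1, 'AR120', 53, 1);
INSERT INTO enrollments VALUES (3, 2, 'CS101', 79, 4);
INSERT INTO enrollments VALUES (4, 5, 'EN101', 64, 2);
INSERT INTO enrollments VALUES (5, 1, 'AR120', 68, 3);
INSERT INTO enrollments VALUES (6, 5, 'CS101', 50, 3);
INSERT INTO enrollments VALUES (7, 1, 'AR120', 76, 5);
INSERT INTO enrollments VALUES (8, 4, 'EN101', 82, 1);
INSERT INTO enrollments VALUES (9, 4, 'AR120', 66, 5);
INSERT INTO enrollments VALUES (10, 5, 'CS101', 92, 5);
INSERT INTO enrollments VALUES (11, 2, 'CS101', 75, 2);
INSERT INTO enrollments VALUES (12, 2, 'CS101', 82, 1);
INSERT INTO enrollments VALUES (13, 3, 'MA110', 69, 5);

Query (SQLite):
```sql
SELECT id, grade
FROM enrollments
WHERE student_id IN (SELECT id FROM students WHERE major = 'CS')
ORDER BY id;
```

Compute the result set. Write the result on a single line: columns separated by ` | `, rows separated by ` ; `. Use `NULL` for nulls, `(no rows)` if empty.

8 | 82 ; 9 | 66

Inner query: students.id where major = 'CS'.
Outer: keep enrollments rows whose student_id is in that set.
Inner query → {4}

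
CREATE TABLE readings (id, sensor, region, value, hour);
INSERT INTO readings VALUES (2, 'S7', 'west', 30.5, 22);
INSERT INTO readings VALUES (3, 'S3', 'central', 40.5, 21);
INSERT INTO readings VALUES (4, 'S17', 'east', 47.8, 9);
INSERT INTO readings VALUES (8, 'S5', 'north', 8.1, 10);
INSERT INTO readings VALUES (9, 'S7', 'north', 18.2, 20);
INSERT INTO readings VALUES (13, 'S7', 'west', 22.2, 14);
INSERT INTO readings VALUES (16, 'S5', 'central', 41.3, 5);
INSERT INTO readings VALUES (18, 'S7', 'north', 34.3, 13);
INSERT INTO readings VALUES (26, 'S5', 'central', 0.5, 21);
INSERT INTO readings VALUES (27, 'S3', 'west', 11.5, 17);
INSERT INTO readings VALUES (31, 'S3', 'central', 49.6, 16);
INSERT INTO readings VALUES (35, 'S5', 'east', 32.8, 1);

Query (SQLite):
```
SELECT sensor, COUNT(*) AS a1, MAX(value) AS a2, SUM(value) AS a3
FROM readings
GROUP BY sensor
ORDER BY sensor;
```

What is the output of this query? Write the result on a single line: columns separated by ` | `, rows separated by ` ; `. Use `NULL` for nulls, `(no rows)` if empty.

Group readings by sensor.
Per group compute: COUNT(*), MAX(value), SUM(value).
  S17: ids {4} → COUNT(*)=1, MAX(value)=47.8, SUM(value)=47.8
  S3: ids {3, 27, 31} → COUNT(*)=3, MAX(value)=49.6, SUM(value)=101.6
  S5: ids {8, 16, 26, 35} → COUNT(*)=4, MAX(value)=41.3, SUM(value)=82.7
  S7: ids {2, 9, 13, 18} → COUNT(*)=4, MAX(value)=34.3, SUM(value)=105.2

S17 | 1 | 47.8 | 47.8 ; S3 | 3 | 49.6 | 101.6 ; S5 | 4 | 41.3 | 82.7 ; S7 | 4 | 34.3 | 105.2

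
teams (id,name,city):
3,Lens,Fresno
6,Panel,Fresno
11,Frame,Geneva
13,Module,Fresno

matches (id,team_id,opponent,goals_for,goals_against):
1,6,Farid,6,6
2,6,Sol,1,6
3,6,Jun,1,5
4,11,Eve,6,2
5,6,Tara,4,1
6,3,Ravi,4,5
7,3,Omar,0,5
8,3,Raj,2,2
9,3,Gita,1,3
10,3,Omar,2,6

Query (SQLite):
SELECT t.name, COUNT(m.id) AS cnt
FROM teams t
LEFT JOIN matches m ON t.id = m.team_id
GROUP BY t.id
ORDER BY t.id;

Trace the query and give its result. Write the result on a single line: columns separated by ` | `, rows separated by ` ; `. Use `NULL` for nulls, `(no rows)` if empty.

Lens | 5 ; Panel | 4 ; Frame | 1 ; Module | 0

LEFT JOIN keeps every teams row; unmatched ones get NULL for matches columns.
Group by teams.id and compute COUNT(m.id). COUNT(col) of an all-NULL group is 0.
  3: ids {6, 7, 8, 9, 10} → COUNT(m.id)=5
  6: ids {1, 2, 3, 5} → COUNT(m.id)=4
  11: ids {4} → COUNT(m.id)=1
  13: ids {—} → COUNT(m.id)=0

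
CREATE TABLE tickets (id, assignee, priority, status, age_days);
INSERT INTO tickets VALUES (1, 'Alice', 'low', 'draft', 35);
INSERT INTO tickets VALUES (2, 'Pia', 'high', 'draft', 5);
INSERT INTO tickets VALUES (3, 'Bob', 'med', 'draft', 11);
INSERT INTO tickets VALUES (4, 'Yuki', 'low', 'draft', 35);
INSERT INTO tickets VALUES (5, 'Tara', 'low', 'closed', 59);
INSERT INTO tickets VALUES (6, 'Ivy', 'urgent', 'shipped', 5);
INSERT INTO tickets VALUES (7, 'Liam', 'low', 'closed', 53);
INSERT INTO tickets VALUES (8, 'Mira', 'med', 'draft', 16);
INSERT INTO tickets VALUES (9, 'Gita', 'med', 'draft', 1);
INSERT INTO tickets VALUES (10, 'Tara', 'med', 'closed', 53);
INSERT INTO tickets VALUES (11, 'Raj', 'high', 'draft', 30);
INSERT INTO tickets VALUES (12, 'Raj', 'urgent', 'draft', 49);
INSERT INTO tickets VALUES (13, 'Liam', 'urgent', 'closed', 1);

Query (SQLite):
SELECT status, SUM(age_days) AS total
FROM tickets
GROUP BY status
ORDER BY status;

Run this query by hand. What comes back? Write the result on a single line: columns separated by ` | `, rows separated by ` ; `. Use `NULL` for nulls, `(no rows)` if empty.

Partition tickets by status; compute SUM(age_days) within each group.
  closed: ids {5, 7, 10, 13} → SUM(age_days)=166
  draft: ids {1, 2, 3, 4, 8, 9, 11, 12} → SUM(age_days)=182
  shipped: ids {6} → SUM(age_days)=5

closed | 166 ; draft | 182 ; shipped | 5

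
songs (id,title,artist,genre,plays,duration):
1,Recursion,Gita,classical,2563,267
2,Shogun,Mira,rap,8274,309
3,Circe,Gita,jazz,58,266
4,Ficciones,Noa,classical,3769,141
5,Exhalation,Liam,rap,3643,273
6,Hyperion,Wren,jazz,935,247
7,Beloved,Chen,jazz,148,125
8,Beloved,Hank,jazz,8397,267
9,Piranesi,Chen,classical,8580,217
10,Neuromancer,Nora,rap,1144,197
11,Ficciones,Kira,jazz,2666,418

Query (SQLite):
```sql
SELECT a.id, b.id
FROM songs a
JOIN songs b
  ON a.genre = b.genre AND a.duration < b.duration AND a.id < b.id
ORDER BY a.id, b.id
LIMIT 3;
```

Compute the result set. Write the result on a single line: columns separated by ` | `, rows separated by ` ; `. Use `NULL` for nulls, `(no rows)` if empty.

3 | 8 ; 3 | 11 ; 4 | 9

Pairs (a,b) with same genre, a.duration < b.duration, a.id < b.id.
genre groups: classical:{1,4,9} jazz:{3,6,7,8,11} rap:{2,5,10}
Ordered by (a.id, b.id); first 3.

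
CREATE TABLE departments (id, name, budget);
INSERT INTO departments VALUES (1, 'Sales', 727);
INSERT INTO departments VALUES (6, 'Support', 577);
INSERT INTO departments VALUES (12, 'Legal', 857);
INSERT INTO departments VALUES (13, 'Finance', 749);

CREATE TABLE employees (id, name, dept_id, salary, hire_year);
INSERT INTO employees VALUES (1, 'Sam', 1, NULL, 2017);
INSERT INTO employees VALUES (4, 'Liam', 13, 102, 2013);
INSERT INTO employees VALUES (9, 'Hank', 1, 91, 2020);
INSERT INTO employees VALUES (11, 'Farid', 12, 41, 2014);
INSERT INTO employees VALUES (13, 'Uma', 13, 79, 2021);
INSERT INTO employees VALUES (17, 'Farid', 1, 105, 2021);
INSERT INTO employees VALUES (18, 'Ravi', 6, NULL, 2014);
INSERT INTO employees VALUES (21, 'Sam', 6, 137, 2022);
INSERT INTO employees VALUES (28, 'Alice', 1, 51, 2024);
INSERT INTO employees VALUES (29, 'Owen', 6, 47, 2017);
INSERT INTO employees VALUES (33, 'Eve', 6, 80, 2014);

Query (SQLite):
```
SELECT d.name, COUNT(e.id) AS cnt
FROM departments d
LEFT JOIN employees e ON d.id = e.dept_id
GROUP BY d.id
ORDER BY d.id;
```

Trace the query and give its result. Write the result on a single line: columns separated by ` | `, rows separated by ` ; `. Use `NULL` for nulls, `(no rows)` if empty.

Sales | 4 ; Support | 4 ; Legal | 1 ; Finance | 2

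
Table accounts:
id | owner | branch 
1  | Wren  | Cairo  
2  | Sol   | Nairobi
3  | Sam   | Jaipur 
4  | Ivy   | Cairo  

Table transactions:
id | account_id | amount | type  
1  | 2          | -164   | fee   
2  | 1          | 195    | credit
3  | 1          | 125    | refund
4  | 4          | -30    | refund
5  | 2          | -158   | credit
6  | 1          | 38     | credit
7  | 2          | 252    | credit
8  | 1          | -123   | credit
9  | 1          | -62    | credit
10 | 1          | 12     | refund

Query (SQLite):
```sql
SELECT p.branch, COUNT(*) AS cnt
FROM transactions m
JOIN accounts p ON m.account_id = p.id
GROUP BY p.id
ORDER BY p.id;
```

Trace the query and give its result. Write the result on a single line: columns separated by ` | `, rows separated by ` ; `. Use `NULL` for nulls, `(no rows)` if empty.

Join each transactions row to its accounts via account_id.
Group joined rows by accounts.id; compute COUNT(*) per group.
  1: ids {2, 3, 6, 8, 9, 10} → COUNT(*)=6
  2: ids {1, 5, 7} → COUNT(*)=3
  4: ids {4} → COUNT(*)=1

Cairo | 6 ; Nairobi | 3 ; Cairo | 1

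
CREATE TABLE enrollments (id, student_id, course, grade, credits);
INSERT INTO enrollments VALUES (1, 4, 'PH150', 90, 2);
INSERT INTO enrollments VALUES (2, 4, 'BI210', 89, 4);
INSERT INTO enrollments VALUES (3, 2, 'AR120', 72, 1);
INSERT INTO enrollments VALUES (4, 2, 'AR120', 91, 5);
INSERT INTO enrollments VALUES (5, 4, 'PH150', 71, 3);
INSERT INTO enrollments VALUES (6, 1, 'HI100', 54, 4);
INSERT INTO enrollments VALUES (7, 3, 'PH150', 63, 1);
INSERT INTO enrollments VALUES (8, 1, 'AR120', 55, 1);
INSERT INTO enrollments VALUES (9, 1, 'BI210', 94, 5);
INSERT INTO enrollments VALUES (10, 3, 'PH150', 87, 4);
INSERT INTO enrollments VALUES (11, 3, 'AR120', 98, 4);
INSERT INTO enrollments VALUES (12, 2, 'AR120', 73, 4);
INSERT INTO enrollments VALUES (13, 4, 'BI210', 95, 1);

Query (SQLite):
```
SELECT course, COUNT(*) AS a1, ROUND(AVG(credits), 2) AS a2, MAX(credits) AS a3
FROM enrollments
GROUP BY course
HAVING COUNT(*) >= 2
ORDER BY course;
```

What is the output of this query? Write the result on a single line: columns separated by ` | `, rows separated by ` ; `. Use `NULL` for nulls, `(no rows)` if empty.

Group enrollments by course.
Per group compute: COUNT(*), ROUND(AVG(credits), 2), MAX(credits).
HAVING: drop groups with fewer than 2 rows.
  AR120: ids {3, 4, 8, 11, 12} → COUNT(*)=5, ROUND(AVG(credits), 2)=3, MAX(credits)=5
  BI210: ids {2, 9, 13} → COUNT(*)=3, ROUND(AVG(credits), 2)=3.33, MAX(credits)=5
  HI100: ids {6} → COUNT(*)=1, ROUND(AVG(credits), 2)=4, MAX(credits)=4
  PH150: ids {1, 5, 7, 10} → COUNT(*)=4, ROUND(AVG(credits), 2)=2.5, MAX(credits)=4

AR120 | 5 | 3 | 5 ; BI210 | 3 | 3.33 | 5 ; PH150 | 4 | 2.5 | 4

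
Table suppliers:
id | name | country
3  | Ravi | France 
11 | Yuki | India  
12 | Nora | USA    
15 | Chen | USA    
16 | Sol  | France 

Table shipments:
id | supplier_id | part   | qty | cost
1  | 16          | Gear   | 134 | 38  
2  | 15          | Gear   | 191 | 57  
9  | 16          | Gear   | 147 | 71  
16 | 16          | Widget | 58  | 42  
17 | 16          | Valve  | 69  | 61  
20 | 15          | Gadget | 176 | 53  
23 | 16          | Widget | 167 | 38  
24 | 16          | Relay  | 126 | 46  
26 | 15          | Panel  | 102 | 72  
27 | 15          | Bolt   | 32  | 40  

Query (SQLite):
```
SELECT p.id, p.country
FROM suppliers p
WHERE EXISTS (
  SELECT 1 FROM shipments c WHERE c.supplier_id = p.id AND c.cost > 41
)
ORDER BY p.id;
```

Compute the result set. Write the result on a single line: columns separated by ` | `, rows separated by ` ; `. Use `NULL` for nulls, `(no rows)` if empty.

15 | USA ; 16 | France

For each suppliers row, check whether any shipments with matching supplier_id has cost > 41.
Keep rows where that is true.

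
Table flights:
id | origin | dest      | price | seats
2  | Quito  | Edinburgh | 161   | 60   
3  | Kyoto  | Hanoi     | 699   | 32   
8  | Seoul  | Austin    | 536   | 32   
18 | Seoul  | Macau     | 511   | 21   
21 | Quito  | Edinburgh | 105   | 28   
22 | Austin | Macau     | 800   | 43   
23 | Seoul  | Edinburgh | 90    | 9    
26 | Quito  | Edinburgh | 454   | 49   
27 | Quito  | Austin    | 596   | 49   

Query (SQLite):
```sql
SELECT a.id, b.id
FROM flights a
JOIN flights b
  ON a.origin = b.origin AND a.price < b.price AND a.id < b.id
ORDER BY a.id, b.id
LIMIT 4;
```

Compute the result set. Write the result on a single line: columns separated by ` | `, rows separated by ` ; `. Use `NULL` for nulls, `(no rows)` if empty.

Pairs (a,b) with same origin, a.price < b.price, a.id < b.id.
origin groups: Austin:{22} Kyoto:{3} Quito:{2,21,26,27} Seoul:{8,18,23}
Ordered by (a.id, b.id); first 4.

2 | 26 ; 2 | 27 ; 21 | 26 ; 21 | 27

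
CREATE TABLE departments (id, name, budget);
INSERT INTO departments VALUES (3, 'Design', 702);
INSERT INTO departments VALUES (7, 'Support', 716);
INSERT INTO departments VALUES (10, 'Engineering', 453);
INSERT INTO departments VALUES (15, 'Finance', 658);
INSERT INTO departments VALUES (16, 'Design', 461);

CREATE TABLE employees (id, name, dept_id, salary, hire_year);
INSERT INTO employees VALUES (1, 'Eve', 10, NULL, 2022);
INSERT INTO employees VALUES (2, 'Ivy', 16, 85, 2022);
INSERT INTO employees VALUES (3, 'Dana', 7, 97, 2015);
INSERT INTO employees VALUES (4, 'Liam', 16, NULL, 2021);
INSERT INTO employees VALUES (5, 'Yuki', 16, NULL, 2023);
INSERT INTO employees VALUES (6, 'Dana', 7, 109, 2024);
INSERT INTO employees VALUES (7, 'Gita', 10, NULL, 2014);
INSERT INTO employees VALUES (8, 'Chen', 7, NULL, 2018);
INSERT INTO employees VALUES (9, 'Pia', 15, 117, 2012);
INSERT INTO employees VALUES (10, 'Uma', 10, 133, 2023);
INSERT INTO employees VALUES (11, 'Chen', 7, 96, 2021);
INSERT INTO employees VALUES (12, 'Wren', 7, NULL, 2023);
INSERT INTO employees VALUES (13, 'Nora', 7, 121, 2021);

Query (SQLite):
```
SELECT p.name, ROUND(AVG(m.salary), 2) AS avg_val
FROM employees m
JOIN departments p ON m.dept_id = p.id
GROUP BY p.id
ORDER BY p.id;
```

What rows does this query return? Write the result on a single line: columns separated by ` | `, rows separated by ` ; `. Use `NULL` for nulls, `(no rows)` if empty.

Support | 105.75 ; Engineering | 133 ; Finance | 117 ; Design | 85

Join each employees row to its departments via dept_id.
Group joined rows by departments.id; compute ROUND(AVG(m.salary), 2) per group.
  7: ids {3, 6, 8, 11, 12, 13} → ROUND(AVG(m.salary), 2)=105.75
  10: ids {1, 7, 10} → ROUND(AVG(m.salary), 2)=133
  15: ids {9} → ROUND(AVG(m.salary), 2)=117
  16: ids {2, 4, 5} → ROUND(AVG(m.salary), 2)=85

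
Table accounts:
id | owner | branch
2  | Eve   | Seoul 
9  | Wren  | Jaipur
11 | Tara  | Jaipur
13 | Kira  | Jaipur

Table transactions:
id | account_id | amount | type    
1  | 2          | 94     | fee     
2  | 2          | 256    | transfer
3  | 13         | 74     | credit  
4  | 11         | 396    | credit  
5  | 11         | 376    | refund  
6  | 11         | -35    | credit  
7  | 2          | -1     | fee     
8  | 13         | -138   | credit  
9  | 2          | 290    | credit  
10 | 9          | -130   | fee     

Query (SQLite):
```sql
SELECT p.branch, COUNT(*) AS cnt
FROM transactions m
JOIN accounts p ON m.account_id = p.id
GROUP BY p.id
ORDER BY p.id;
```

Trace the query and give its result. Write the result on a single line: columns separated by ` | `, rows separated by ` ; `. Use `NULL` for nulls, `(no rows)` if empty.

Seoul | 4 ; Jaipur | 1 ; Jaipur | 3 ; Jaipur | 2

Join each transactions row to its accounts via account_id.
Group joined rows by accounts.id; compute COUNT(*) per group.
  2: ids {1, 2, 7, 9} → COUNT(*)=4
  9: ids {10} → COUNT(*)=1
  11: ids {4, 5, 6} → COUNT(*)=3
  13: ids {3, 8} → COUNT(*)=2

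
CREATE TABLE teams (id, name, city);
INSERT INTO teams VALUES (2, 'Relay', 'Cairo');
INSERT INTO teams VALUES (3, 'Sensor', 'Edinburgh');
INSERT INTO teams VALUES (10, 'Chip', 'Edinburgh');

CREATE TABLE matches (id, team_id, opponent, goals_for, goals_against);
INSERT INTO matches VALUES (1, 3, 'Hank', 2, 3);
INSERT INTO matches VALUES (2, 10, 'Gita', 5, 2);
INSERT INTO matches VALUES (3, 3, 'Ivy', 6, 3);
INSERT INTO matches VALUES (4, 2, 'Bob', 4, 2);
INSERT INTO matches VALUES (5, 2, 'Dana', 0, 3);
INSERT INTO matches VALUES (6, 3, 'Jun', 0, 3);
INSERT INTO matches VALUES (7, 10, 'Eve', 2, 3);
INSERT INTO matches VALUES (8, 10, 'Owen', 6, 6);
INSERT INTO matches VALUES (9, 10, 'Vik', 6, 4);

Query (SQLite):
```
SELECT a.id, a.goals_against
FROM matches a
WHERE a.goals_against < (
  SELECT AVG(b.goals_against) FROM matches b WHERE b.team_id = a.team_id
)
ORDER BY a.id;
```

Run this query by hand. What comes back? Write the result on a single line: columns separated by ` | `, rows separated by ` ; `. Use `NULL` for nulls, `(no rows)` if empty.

For each matches row a, compute AVG(goals_against) over rows sharing a.team_id.
Keep row a if a.goals_against < that per-group AVG.
  team_id=2: AVG(goals_against) = 2.5
  team_id=3: AVG(goals_against) = 3.0
  team_id=10: AVG(goals_against) = 3.75

2 | 2 ; 4 | 2 ; 7 | 3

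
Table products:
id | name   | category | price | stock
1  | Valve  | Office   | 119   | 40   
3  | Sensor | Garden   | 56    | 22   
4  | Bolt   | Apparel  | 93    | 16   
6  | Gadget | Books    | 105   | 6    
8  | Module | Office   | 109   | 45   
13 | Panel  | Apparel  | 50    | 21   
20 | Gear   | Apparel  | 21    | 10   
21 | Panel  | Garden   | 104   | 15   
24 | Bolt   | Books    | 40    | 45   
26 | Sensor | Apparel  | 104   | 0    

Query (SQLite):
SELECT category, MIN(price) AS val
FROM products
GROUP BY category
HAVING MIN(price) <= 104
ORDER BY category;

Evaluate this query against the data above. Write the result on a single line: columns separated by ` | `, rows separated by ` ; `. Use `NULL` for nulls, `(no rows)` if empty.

Partition products by category; compute MIN(price) within each group.
HAVING: keep groups where MIN(price) <= 104.
  Apparel: ids {4, 13, 20, 26} → MIN(price)=21
  Books: ids {6, 24} → MIN(price)=40
  Garden: ids {3, 21} → MIN(price)=56
  Office: ids {1, 8} → MIN(price)=109

Apparel | 21 ; Books | 40 ; Garden | 56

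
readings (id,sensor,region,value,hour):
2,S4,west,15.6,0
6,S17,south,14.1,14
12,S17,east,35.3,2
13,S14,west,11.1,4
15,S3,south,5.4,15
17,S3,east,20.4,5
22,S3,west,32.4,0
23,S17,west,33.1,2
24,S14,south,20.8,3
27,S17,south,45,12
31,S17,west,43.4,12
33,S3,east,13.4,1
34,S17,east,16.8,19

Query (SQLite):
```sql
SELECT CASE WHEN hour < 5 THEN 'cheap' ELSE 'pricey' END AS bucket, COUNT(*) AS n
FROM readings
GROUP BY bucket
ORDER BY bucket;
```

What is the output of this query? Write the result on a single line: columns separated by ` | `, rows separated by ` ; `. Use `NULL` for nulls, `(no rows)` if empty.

Bucket rows by hour < 5 → 'cheap' else 'pricey'; count each bucket.

cheap | 7 ; pricey | 6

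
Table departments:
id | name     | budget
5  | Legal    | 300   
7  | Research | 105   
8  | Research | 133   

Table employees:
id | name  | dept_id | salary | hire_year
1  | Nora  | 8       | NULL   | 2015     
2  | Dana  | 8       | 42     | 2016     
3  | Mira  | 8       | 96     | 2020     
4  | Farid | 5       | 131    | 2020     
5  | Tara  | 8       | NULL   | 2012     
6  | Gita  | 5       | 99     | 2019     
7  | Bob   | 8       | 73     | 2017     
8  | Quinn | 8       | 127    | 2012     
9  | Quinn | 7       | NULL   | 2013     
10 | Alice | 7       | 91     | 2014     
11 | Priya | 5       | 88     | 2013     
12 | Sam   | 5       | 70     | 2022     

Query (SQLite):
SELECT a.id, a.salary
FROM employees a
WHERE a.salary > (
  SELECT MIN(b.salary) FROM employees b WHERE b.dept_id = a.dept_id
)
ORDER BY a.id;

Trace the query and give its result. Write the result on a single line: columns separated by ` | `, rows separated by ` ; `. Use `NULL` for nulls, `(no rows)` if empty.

For each employees row a, compute MIN(salary) over rows sharing a.dept_id.
Keep row a if a.salary > that per-group MIN.
  dept_id=5: MIN(salary) = 70
  dept_id=7: MIN(salary) = 91
  dept_id=8: MIN(salary) = 42

3 | 96 ; 4 | 131 ; 6 | 99 ; 7 | 73 ; 8 | 127 ; 11 | 88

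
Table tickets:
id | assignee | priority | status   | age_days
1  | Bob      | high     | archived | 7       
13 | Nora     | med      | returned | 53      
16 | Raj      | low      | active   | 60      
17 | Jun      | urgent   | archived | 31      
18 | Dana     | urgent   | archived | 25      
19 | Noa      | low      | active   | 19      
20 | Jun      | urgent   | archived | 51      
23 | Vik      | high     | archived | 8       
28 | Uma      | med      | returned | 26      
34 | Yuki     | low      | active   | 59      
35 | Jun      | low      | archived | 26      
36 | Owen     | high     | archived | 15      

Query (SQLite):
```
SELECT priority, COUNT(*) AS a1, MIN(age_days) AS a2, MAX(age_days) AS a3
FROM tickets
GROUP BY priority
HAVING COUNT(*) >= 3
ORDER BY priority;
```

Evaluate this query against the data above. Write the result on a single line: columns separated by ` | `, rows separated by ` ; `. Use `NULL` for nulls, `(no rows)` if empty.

high | 3 | 7 | 15 ; low | 4 | 19 | 60 ; urgent | 3 | 25 | 51

Group tickets by priority.
Per group compute: COUNT(*), MIN(age_days), MAX(age_days).
HAVING: drop groups with fewer than 3 rows.
  high: ids {1, 23, 36} → COUNT(*)=3, MIN(age_days)=7, MAX(age_days)=15
  low: ids {16, 19, 34, 35} → COUNT(*)=4, MIN(age_days)=19, MAX(age_days)=60
  med: ids {13, 28} → COUNT(*)=2, MIN(age_days)=26, MAX(age_days)=53
  urgent: ids {17, 18, 20} → COUNT(*)=3, MIN(age_days)=25, MAX(age_days)=51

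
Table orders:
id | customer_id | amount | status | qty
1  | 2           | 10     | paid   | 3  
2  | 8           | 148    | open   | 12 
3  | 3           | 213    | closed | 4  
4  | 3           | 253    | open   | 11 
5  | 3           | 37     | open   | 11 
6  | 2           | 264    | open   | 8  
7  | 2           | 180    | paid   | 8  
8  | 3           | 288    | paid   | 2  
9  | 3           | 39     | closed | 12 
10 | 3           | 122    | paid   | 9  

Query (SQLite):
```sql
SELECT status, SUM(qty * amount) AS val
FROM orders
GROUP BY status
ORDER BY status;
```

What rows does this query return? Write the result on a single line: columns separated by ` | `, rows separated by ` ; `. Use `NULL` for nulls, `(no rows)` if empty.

closed | 1320 ; open | 7078 ; paid | 3144

For each row compute qty * amount.
Group by status; take SUM of the expression per group.
  closed: ids {3, 9} → SUM(qty * amount)=1320
  open: ids {2, 4, 5, 6} → SUM(qty * amount)=7078
  paid: ids {1, 7, 8, 10} → SUM(qty * amount)=3144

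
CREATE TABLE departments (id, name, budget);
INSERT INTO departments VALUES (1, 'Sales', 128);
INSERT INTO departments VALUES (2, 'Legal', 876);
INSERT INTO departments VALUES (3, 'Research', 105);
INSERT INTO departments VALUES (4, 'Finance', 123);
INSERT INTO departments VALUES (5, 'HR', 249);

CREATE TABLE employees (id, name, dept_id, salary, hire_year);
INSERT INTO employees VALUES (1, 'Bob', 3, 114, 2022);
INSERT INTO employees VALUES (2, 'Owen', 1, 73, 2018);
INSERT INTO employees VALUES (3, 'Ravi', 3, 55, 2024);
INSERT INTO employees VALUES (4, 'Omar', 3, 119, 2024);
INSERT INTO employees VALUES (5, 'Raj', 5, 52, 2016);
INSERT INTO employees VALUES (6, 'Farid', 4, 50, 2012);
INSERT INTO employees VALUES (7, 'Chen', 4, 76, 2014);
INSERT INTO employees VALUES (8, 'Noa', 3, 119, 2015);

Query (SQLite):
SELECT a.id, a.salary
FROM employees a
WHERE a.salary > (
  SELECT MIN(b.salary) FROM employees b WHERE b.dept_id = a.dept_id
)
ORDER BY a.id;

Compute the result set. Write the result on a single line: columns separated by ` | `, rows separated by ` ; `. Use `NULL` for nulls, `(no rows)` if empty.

1 | 114 ; 4 | 119 ; 7 | 76 ; 8 | 119

For each employees row a, compute MIN(salary) over rows sharing a.dept_id.
Keep row a if a.salary > that per-group MIN.
  dept_id=1: MIN(salary) = 73
  dept_id=3: MIN(salary) = 55
  dept_id=4: MIN(salary) = 50
  dept_id=5: MIN(salary) = 52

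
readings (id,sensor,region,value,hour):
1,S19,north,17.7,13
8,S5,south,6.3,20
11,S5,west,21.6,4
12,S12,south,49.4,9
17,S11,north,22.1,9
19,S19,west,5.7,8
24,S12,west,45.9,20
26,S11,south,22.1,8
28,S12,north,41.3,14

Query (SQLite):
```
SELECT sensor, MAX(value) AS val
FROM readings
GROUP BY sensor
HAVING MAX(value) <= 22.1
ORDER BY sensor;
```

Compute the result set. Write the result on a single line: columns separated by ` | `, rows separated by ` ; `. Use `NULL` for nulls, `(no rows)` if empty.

Partition readings by sensor; compute MAX(value) within each group.
HAVING: keep groups where MAX(value) <= 22.1.
  S11: ids {17, 26} → MAX(value)=22.1
  S12: ids {12, 24, 28} → MAX(value)=49.4
  S19: ids {1, 19} → MAX(value)=17.7
  S5: ids {8, 11} → MAX(value)=21.6

S11 | 22.1 ; S19 | 17.7 ; S5 | 21.6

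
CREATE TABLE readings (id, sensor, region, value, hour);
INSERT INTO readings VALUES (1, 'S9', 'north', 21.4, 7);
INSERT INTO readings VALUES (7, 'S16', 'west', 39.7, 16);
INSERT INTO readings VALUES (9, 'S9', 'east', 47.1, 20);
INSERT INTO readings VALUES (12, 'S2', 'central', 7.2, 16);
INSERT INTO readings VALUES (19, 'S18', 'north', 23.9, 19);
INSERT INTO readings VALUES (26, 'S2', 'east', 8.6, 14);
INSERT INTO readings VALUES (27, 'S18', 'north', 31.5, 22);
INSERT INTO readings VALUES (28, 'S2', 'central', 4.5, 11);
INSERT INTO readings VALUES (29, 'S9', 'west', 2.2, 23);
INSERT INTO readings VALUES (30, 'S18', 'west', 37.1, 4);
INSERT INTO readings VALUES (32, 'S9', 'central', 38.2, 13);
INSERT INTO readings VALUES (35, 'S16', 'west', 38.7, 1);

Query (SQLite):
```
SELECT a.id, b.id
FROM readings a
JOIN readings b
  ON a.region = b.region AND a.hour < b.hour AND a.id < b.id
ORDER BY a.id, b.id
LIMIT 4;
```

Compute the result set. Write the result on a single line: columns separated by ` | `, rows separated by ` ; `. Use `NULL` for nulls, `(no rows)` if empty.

Pairs (a,b) with same region, a.hour < b.hour, a.id < b.id.
region groups: central:{12,28,32} east:{9,26} north:{1,19,27} west:{7,29,30,35}
Ordered by (a.id, b.id); first 4.

1 | 19 ; 1 | 27 ; 7 | 29 ; 19 | 27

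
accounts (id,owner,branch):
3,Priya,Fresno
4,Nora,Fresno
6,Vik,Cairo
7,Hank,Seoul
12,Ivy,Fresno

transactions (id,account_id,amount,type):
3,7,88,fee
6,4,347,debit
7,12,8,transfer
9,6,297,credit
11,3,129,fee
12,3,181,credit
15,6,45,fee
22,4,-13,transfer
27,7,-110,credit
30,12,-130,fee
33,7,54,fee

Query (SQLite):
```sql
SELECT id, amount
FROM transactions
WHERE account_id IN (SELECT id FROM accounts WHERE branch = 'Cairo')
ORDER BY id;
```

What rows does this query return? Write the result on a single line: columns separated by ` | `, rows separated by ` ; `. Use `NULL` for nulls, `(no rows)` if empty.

Inner query: accounts.id where branch = 'Cairo'.
Outer: keep transactions rows whose account_id is in that set.
Inner query → {6}

9 | 297 ; 15 | 45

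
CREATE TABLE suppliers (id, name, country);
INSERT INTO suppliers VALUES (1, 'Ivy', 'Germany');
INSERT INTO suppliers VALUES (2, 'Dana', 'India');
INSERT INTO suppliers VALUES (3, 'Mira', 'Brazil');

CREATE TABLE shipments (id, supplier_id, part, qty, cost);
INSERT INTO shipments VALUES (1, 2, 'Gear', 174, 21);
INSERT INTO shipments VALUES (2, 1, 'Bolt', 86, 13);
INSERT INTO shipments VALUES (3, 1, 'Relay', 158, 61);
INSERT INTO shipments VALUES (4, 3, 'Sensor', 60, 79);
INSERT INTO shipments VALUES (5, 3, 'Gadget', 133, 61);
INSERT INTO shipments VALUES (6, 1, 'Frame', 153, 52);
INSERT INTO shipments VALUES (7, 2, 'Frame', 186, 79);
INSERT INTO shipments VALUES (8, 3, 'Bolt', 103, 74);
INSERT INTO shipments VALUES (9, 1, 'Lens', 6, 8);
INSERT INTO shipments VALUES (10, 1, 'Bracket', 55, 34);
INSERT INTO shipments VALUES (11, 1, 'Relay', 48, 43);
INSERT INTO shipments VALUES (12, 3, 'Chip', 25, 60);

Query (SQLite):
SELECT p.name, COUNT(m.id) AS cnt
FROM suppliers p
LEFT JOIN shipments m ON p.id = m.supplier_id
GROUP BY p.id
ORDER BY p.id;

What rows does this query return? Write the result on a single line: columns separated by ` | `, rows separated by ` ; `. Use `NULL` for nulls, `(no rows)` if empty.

Ivy | 6 ; Dana | 2 ; Mira | 4

LEFT JOIN keeps every suppliers row; unmatched ones get NULL for shipments columns.
Group by suppliers.id and compute COUNT(m.id). COUNT(col) of an all-NULL group is 0.
  1: ids {2, 3, 6, 9, 10, 11} → COUNT(m.id)=6
  2: ids {1, 7} → COUNT(m.id)=2
  3: ids {4, 5, 8, 12} → COUNT(m.id)=4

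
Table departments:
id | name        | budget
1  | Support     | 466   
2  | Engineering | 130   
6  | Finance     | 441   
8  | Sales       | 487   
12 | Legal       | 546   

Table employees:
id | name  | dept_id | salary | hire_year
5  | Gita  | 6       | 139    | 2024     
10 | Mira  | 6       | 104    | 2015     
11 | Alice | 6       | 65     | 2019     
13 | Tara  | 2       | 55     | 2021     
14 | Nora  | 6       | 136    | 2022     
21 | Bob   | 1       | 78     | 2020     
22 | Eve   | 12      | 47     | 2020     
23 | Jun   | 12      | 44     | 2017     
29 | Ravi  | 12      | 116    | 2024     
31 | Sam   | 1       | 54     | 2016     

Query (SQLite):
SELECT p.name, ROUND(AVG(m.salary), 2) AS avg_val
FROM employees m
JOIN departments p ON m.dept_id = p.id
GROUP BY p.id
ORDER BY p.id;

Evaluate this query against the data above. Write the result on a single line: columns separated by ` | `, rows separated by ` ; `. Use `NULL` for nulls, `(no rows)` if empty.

Support | 66 ; Engineering | 55 ; Finance | 111 ; Legal | 69

Join each employees row to its departments via dept_id.
Group joined rows by departments.id; compute ROUND(AVG(m.salary), 2) per group.
  1: ids {21, 31} → ROUND(AVG(m.salary), 2)=66
  2: ids {13} → ROUND(AVG(m.salary), 2)=55
  6: ids {5, 10, 11, 14} → ROUND(AVG(m.salary), 2)=111
  12: ids {22, 23, 29} → ROUND(AVG(m.salary), 2)=69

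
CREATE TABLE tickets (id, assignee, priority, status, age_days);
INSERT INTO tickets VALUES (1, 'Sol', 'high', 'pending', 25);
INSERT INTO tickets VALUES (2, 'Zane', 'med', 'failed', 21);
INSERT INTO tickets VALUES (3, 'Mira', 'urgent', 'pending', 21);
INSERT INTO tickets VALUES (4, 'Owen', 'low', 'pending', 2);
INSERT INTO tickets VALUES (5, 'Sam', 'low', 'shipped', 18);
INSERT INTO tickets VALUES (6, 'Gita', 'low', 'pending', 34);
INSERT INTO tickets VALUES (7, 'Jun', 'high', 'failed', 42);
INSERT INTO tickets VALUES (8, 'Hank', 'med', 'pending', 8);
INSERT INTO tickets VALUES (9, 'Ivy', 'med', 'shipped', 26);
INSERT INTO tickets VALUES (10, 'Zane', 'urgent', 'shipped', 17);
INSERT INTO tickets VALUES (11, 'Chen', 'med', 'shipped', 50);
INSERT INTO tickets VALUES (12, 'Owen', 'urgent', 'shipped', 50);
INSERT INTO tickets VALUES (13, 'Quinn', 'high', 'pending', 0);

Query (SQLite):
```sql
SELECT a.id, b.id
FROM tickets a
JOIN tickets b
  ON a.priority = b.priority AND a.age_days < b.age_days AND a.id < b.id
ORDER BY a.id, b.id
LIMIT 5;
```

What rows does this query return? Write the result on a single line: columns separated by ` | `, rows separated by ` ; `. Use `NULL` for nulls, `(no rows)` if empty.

1 | 7 ; 2 | 9 ; 2 | 11 ; 3 | 12 ; 4 | 5

Pairs (a,b) with same priority, a.age_days < b.age_days, a.id < b.id.
priority groups: high:{1,7,13} low:{4,5,6} med:{2,8,9,11} urgent:{3,10,12}
Ordered by (a.id, b.id); first 5.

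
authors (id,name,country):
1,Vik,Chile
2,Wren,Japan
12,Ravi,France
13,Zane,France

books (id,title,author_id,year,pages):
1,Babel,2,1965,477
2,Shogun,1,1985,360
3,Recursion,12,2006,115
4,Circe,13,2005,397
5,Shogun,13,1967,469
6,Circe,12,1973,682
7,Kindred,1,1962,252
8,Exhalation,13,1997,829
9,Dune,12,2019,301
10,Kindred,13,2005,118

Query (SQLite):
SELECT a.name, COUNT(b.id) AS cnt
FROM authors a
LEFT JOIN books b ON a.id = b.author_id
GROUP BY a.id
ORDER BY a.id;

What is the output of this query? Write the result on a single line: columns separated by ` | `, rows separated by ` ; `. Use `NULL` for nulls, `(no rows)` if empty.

LEFT JOIN keeps every authors row; unmatched ones get NULL for books columns.
Group by authors.id and compute COUNT(b.id). COUNT(col) of an all-NULL group is 0.
  1: ids {2, 7} → COUNT(b.id)=2
  2: ids {1} → COUNT(b.id)=1
  12: ids {3, 6, 9} → COUNT(b.id)=3
  13: ids {4, 5, 8, 10} → COUNT(b.id)=4

Vik | 2 ; Wren | 1 ; Ravi | 3 ; Zane | 4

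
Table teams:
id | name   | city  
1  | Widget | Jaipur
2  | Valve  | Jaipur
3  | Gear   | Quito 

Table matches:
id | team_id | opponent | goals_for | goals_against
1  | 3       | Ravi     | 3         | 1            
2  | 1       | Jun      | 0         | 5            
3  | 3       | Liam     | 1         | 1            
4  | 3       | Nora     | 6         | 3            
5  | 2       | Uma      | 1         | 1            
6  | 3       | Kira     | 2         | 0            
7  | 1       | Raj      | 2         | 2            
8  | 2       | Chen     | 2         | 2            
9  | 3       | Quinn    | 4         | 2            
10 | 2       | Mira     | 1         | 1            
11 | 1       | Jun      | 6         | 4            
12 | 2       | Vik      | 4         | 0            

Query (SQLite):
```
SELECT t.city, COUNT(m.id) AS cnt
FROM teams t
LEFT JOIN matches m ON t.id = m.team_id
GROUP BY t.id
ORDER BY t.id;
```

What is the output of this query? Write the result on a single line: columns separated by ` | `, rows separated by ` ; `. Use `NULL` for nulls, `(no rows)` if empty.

LEFT JOIN keeps every teams row; unmatched ones get NULL for matches columns.
Group by teams.id and compute COUNT(m.id). COUNT(col) of an all-NULL group is 0.
  1: ids {2, 7, 11} → COUNT(m.id)=3
  2: ids {5, 8, 10, 12} → COUNT(m.id)=4
  3: ids {1, 3, 4, 6, 9} → COUNT(m.id)=5

Jaipur | 3 ; Jaipur | 4 ; Quito | 5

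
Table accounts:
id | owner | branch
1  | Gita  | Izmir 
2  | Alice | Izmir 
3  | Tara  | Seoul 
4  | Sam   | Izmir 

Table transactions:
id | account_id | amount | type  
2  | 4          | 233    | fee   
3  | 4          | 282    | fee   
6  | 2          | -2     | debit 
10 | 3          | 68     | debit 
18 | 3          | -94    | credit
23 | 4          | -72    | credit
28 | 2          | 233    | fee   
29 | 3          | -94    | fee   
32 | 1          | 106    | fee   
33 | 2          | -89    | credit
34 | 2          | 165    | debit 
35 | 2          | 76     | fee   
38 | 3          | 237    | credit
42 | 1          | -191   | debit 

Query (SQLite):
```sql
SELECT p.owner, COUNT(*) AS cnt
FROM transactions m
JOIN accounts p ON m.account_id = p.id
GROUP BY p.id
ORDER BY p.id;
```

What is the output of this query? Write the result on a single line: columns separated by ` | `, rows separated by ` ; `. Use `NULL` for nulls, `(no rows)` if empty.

Join each transactions row to its accounts via account_id.
Group joined rows by accounts.id; compute COUNT(*) per group.
  1: ids {32, 42} → COUNT(*)=2
  2: ids {6, 28, 33, 34, 35} → COUNT(*)=5
  3: ids {10, 18, 29, 38} → COUNT(*)=4
  4: ids {2, 3, 23} → COUNT(*)=3

Gita | 2 ; Alice | 5 ; Tara | 4 ; Sam | 3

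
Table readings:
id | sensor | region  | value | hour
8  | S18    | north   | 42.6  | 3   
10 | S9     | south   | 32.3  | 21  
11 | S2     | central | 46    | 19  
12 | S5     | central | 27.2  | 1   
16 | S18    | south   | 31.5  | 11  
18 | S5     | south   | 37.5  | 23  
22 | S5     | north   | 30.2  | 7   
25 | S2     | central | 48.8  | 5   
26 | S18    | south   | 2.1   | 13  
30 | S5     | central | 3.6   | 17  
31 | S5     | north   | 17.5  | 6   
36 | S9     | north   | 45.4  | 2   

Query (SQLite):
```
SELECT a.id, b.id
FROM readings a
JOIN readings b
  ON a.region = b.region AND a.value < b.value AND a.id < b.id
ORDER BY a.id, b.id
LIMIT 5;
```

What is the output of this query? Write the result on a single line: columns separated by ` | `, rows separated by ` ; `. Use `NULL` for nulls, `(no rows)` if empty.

Pairs (a,b) with same region, a.value < b.value, a.id < b.id.
region groups: central:{11,12,25,30} north:{8,22,31,36} south:{10,16,18,26}
Ordered by (a.id, b.id); first 5.

8 | 36 ; 10 | 18 ; 11 | 25 ; 12 | 25 ; 16 | 18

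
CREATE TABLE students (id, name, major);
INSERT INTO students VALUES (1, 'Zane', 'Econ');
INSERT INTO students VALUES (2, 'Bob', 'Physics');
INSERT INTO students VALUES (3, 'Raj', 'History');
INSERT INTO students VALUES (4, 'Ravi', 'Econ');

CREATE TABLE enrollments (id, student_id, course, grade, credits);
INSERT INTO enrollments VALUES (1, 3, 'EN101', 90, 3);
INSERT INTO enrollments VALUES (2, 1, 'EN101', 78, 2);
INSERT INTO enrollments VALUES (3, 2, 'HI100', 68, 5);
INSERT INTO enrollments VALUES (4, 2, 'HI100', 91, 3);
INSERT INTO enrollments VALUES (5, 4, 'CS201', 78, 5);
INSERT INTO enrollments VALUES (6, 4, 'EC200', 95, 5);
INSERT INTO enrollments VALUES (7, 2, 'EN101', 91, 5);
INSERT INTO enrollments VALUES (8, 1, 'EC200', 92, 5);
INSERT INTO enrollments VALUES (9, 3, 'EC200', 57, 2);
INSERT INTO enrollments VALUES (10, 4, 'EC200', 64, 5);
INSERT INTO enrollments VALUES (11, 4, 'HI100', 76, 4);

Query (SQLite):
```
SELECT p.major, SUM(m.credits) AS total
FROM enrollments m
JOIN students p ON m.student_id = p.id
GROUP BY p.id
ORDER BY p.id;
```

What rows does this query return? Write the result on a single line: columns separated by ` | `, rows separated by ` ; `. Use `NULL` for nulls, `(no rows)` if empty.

Join each enrollments row to its students via student_id.
Group joined rows by students.id; compute SUM(m.credits) per group.
  1: ids {2, 8} → SUM(m.credits)=7
  2: ids {3, 4, 7} → SUM(m.credits)=13
  3: ids {1, 9} → SUM(m.credits)=5
  4: ids {5, 6, 10, 11} → SUM(m.credits)=19

Econ | 7 ; Physics | 13 ; History | 5 ; Econ | 19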